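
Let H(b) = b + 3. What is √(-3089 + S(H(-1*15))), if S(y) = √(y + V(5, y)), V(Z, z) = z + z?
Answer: √(-3089 + 6*I) ≈ 0.054 + 55.579*I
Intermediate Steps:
V(Z, z) = 2*z
H(b) = 3 + b
S(y) = √3*√y (S(y) = √(y + 2*y) = √(3*y) = √3*√y)
√(-3089 + S(H(-1*15))) = √(-3089 + √3*√(3 - 1*15)) = √(-3089 + √3*√(3 - 15)) = √(-3089 + √3*√(-12)) = √(-3089 + √3*(2*I*√3)) = √(-3089 + 6*I)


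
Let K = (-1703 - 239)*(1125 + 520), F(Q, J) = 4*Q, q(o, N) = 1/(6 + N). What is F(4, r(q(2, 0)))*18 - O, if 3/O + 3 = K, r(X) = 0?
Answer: 920042787/3194593 ≈ 288.00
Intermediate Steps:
K = -3194590 (K = -1942*1645 = -3194590)
O = -3/3194593 (O = 3/(-3 - 3194590) = 3/(-3194593) = 3*(-1/3194593) = -3/3194593 ≈ -9.3909e-7)
F(4, r(q(2, 0)))*18 - O = (4*4)*18 - 1*(-3/3194593) = 16*18 + 3/3194593 = 288 + 3/3194593 = 920042787/3194593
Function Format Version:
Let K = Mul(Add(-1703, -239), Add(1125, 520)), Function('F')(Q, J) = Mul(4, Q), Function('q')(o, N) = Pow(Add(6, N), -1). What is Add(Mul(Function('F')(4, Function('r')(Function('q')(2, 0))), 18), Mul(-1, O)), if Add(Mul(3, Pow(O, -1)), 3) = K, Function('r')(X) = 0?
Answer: Rational(920042787, 3194593) ≈ 288.00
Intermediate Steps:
K = -3194590 (K = Mul(-1942, 1645) = -3194590)
O = Rational(-3, 3194593) (O = Mul(3, Pow(Add(-3, -3194590), -1)) = Mul(3, Pow(-3194593, -1)) = Mul(3, Rational(-1, 3194593)) = Rational(-3, 3194593) ≈ -9.3909e-7)
Add(Mul(Function('F')(4, Function('r')(Function('q')(2, 0))), 18), Mul(-1, O)) = Add(Mul(Mul(4, 4), 18), Mul(-1, Rational(-3, 3194593))) = Add(Mul(16, 18), Rational(3, 3194593)) = Add(288, Rational(3, 3194593)) = Rational(920042787, 3194593)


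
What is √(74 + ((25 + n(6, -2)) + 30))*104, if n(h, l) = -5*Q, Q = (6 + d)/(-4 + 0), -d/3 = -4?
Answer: 52*√606 ≈ 1280.1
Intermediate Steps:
d = 12 (d = -3*(-4) = 12)
Q = -9/2 (Q = (6 + 12)/(-4 + 0) = 18/(-4) = 18*(-¼) = -9/2 ≈ -4.5000)
n(h, l) = 45/2 (n(h, l) = -5*(-9/2) = 45/2)
√(74 + ((25 + n(6, -2)) + 30))*104 = √(74 + ((25 + 45/2) + 30))*104 = √(74 + (95/2 + 30))*104 = √(74 + 155/2)*104 = √(303/2)*104 = (√606/2)*104 = 52*√606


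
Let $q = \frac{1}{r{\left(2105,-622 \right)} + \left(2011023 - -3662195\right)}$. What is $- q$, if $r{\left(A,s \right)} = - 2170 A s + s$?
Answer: $- \frac{1}{2846875296} \approx -3.5126 \cdot 10^{-10}$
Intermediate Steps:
$r{\left(A,s \right)} = s - 2170 A s$ ($r{\left(A,s \right)} = - 2170 A s + s = s - 2170 A s$)
$q = \frac{1}{2846875296}$ ($q = \frac{1}{- 622 \left(1 - 4567850\right) + \left(2011023 - -3662195\right)} = \frac{1}{- 622 \left(1 - 4567850\right) + \left(2011023 + 3662195\right)} = \frac{1}{\left(-622\right) \left(-4567849\right) + 5673218} = \frac{1}{2841202078 + 5673218} = \frac{1}{2846875296} \approx 3.5126 \cdot 10^{-10}$)
$- q = \left(-1\right) \frac{1}{2846875296} = - \frac{1}{2846875296}$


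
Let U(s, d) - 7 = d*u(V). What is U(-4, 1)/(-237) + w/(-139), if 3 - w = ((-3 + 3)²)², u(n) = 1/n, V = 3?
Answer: -5191/98829 ≈ -0.052525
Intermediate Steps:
U(s, d) = 7 + d/3
w = 3 (w = 3 - ((-3 + 3)²)² = 3 - (0²)² = 3 - 1*0² = 3 - 1*0 = 3 + 0 = 3)
U(-4, 1)/(-237) + w/(-139) = (7 + (⅓)*1)/(-237) + 3/(-139) = (7 + ⅓)*(-1/237) + 3*(-1/139) = (22/3)*(-1/237) - 3/139 = -22/711 - 3/139 = -5191/98829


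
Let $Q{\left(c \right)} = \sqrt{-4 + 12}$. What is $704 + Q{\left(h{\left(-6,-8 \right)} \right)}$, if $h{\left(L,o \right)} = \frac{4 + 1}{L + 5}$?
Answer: $704 + 2 \sqrt{2} \approx 706.83$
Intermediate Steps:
$h{\left(L,o \right)} = \frac{5}{5 + L}$
$Q{\left(c \right)} = 2 \sqrt{2}$ ($Q{\left(c \right)} = \sqrt{8} = 2 \sqrt{2}$)
$704 + Q{\left(h{\left(-6,-8 \right)} \right)} = 704 + 2 \sqrt{2}$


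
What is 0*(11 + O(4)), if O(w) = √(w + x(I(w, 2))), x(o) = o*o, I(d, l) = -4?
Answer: 0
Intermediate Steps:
x(o) = o²
O(w) = √(16 + w) (O(w) = √(w + (-4)²) = √(w + 16) = √(16 + w))
0*(11 + O(4)) = 0*(11 + √(16 + 4)) = 0*(11 + √20) = 0*(11 + 2*√5) = 0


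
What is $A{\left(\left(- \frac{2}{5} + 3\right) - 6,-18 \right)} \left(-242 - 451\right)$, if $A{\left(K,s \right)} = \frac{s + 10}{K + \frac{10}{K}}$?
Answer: $- \frac{6120}{7} \approx -874.29$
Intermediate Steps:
$A{\left(K,s \right)} = \frac{10 + s}{K + \frac{10}{K}}$
$A{\left(\left(- \frac{2}{5} + 3\right) - 6,-18 \right)} \left(-242 - 451\right) = \frac{\left(\left(- \frac{2}{5} + 3\right) - 6\right) \left(10 - 18\right)}{10 + \left(\left(- \frac{2}{5} + 3\right) - 6\right)^{2}} \left(-242 - 451\right) = \left(\left(\left(-2\right) \frac{1}{5} + 3\right) - 6\right) \frac{1}{10 + \left(\left(\left(-2\right) \frac{1}{5} + 3\right) - 6\right)^{2}} \left(-8\right) \left(-693\right) = \left(\left(- \frac{2}{5} + 3\right) - 6\right) \frac{1}{10 + \left(\left(- \frac{2}{5} + 3\right) - 6\right)^{2}} \left(-8\right) \left(-693\right) = \left(\frac{13}{5} - 6\right) \frac{1}{10 + \left(\frac{13}{5} - 6\right)^{2}} \left(-8\right) \left(-693\right) = \left(- \frac{17}{5}\right) \frac{1}{10 + \left(- \frac{17}{5}\right)^{2}} \left(-8\right) \left(-693\right) = \left(- \frac{17}{5}\right) \frac{1}{10 + \frac{289}{25}} \left(-8\right) \left(-693\right) = \left(- \frac{17}{5}\right) \frac{1}{\frac{539}{25}} \left(-8\right) \left(-693\right) = \left(- \frac{17}{5}\right) \frac{25}{539} \left(-8\right) \left(-693\right) = \frac{680}{539} \left(-693\right) = - \frac{6120}{7}$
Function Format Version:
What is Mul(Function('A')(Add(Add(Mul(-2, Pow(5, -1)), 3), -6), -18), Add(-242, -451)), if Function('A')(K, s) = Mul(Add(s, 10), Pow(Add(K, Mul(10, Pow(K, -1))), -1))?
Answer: Rational(-6120, 7) ≈ -874.29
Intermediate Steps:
Function('A')(K, s) = Mul(Pow(Add(K, Mul(10, Pow(K, -1))), -1), Add(10, s)) (Function('A')(K, s) = Mul(Add(10, s), Pow(Add(K, Mul(10, Pow(K, -1))), -1)) = Mul(Pow(Add(K, Mul(10, Pow(K, -1))), -1), Add(10, s)))
Mul(Function('A')(Add(Add(Mul(-2, Pow(5, -1)), 3), -6), -18), Add(-242, -451)) = Mul(Mul(Add(Add(Mul(-2, Pow(5, -1)), 3), -6), Pow(Add(10, Pow(Add(Add(Mul(-2, Pow(5, -1)), 3), -6), 2)), -1), Add(10, -18)), Add(-242, -451)) = Mul(Mul(Add(Add(Mul(-2, Rational(1, 5)), 3), -6), Pow(Add(10, Pow(Add(Add(Mul(-2, Rational(1, 5)), 3), -6), 2)), -1), -8), -693) = Mul(Mul(Add(Add(Rational(-2, 5), 3), -6), Pow(Add(10, Pow(Add(Add(Rational(-2, 5), 3), -6), 2)), -1), -8), -693) = Mul(Mul(Add(Rational(13, 5), -6), Pow(Add(10, Pow(Add(Rational(13, 5), -6), 2)), -1), -8), -693) = Mul(Mul(Rational(-17, 5), Pow(Add(10, Pow(Rational(-17, 5), 2)), -1), -8), -693) = Mul(Mul(Rational(-17, 5), Pow(Add(10, Rational(289, 25)), -1), -8), -693) = Mul(Mul(Rational(-17, 5), Pow(Rational(539, 25), -1), -8), -693) = Mul(Mul(Rational(-17, 5), Rational(25, 539), -8), -693) = Mul(Rational(680, 539), -693) = Rational(-6120, 7)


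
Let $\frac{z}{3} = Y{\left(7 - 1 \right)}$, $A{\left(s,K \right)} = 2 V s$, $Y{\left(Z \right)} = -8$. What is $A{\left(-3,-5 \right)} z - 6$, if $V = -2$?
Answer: $-294$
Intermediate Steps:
$A{\left(s,K \right)} = - 4 s$ ($A{\left(s,K \right)} = 2 \left(-2\right) s = - 4 s$)
$z = -24$ ($z = 3 \left(-8\right) = -24$)
$A{\left(-3,-5 \right)} z - 6 = \left(-4\right) \left(-3\right) \left(-24\right) - 6 = 12 \left(-24\right) - 6 = -288 - 6 = -294$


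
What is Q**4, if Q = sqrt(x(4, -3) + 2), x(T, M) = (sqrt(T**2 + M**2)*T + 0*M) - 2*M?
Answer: 784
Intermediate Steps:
x(T, M) = -2*M + T*sqrt(M**2 + T**2) (x(T, M) = (sqrt(M**2 + T**2)*T + 0) - 2*M = (T*sqrt(M**2 + T**2) + 0) - 2*M = T*sqrt(M**2 + T**2) - 2*M = -2*M + T*sqrt(M**2 + T**2))
Q = 2*sqrt(7) (Q = sqrt((-2*(-3) + 4*sqrt((-3)**2 + 4**2)) + 2) = sqrt((6 + 4*sqrt(9 + 16)) + 2) = sqrt((6 + 4*sqrt(25)) + 2) = sqrt((6 + 4*5) + 2) = sqrt((6 + 20) + 2) = sqrt(26 + 2) = sqrt(28) = 2*sqrt(7) ≈ 5.2915)
Q**4 = (2*sqrt(7))**4 = 784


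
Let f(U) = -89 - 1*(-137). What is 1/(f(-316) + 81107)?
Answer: 1/81155 ≈ 1.2322e-5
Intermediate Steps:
f(U) = 48 (f(U) = -89 + 137 = 48)
1/(f(-316) + 81107) = 1/(48 + 81107) = 1/81155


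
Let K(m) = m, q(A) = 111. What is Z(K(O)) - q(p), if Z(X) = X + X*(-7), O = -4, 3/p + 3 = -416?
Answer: -87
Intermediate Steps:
p = -3/419 (p = 3/(-3 - 416) = 3/(-419) = 3*(-1/419) = -3/419 ≈ -0.0071599)
Z(X) = -6*X (Z(X) = X - 7*X = -6*X)
Z(K(O)) - q(p) = -6*(-4) - 1*111 = 24 - 111 = -87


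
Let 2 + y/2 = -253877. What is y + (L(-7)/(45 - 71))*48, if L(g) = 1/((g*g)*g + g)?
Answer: -1155149438/2275 ≈ -5.0776e+5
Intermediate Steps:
L(g) = 1/(g + g³) (L(g) = 1/(g²*g + g) = 1/(g³ + g) = 1/(g + g³))
y = -507758 (y = -4 + 2*(-253877) = -4 - 507754 = -507758)
y + (L(-7)/(45 - 71))*48 = -507758 + (1/((-7 + (-7)³)*(45 - 71)))*48 = -507758 + (1/(-7 - 343*(-26)))*48 = -507758 + (-1/26/(-350))*48 = -507758 - 1/350*(-1/26)*48 = -507758 + (1/9100)*48 = -507758 + 12/2275 = -1155149438/2275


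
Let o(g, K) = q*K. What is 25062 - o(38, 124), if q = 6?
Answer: 24318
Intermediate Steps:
o(g, K) = 6*K
25062 - o(38, 124) = 25062 - 6*124 = 25062 - 1*744 = 25062 - 744 = 24318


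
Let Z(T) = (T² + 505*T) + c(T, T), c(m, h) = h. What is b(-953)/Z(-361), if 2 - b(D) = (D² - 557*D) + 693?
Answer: 1439721/52345 ≈ 27.504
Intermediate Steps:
b(D) = -691 - D² + 557*D (b(D) = 2 - ((D² - 557*D) + 693) = 2 - (693 + D² - 557*D) = 2 + (-693 - D² + 557*D) = -691 - D² + 557*D)
Z(T) = T² + 506*T (Z(T) = (T² + 505*T) + T = T² + 506*T)
b(-953)/Z(-361) = (-691 - 1*(-953)² + 557*(-953))/((-361*(506 - 361))) = (-691 - 1*908209 - 530821)/((-361*145)) = (-691 - 908209 - 530821)/(-52345) = -1439721*(-1/52345) = 1439721/52345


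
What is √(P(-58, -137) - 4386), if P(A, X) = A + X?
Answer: 3*I*√509 ≈ 67.683*I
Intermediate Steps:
√(P(-58, -137) - 4386) = √((-58 - 137) - 4386) = √(-195 - 4386) = √(-4581) = 3*I*√509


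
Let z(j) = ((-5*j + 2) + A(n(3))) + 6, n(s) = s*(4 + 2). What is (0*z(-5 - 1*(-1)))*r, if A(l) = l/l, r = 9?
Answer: 0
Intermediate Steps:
n(s) = 6*s (n(s) = s*6 = 6*s)
A(l) = 1
z(j) = 9 - 5*j (z(j) = ((-5*j + 2) + 1) + 6 = ((2 - 5*j) + 1) + 6 = (3 - 5*j) + 6 = 9 - 5*j)
(0*z(-5 - 1*(-1)))*r = (0*(9 - 5*(-5 - 1*(-1))))*9 = (0*(9 - 5*(-5 + 1)))*9 = (0*(9 - 5*(-4)))*9 = (0*(9 + 20))*9 = (0*29)*9 = 0*9 = 0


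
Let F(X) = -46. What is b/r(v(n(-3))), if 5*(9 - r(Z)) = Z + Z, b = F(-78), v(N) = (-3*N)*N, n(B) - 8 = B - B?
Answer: -230/429 ≈ -0.53613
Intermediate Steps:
n(B) = 8 (n(B) = 8 + (B - B) = 8 + 0 = 8)
v(N) = -3*N**2
b = -46
r(Z) = 9 - 2*Z/5 (r(Z) = 9 - (Z + Z)/5 = 9 - 2*Z/5)
b/r(v(n(-3))) = -46/(9 - (-6)*8**2/5) = -46/(9 - (-6)*64/5) = -46/(9 - 2/5*(-192)) = -46/(9 + 384/5) = -46/429/5 = -46*5/429 = -230/429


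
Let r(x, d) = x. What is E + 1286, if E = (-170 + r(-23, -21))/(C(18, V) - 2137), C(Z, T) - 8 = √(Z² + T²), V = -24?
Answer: 2699507/2099 ≈ 1286.1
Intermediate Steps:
C(Z, T) = 8 + √(T² + Z²) (C(Z, T) = 8 + √(Z² + T²) = 8 + √(T² + Z²))
E = 193/2099 (E = (-170 - 23)/((8 + √((-24)² + 18²)) - 2137) = -193/((8 + √(576 + 324)) - 2137) = -193/((8 + √900) - 2137) = -193/((8 + 30) - 2137) = -193/(38 - 2137) = -193/(-2099) = -193*(-1/2099) = 193/2099 ≈ 0.091949)
E + 1286 = 193/2099 + 1286 = 2699507/2099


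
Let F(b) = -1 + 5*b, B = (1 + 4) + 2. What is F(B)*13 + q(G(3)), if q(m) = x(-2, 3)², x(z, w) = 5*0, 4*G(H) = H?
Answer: 442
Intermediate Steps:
G(H) = H/4
B = 7 (B = 5 + 2 = 7)
x(z, w) = 0
q(m) = 0 (q(m) = 0² = 0)
F(B)*13 + q(G(3)) = (-1 + 5*7)*13 + 0 = (-1 + 35)*13 + 0 = 34*13 + 0 = 442 + 0 = 442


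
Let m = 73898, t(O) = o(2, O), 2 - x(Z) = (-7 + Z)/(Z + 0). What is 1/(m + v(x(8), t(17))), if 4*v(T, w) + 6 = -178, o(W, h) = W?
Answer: 1/73852 ≈ 1.3541e-5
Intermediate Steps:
x(Z) = 2 - (-7 + Z)/Z (x(Z) = 2 - (-7 + Z)/(Z + 0) = 2 - (-7 + Z)/Z)
t(O) = 2
v(T, w) = -46 (v(T, w) = -3/2 + (¼)*(-178) = -3/2 - 89/2 = -46)
1/(m + v(x(8), t(17))) = 1/(73898 - 46) = 1/73852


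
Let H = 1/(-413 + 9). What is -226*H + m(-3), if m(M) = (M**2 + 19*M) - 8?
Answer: -11199/202 ≈ -55.441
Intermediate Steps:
H = -1/404 (H = 1/(-404) = -1/404 ≈ -0.0024752)
m(M) = -8 + M**2 + 19*M
-226*H + m(-3) = -226*(-1/404) + (-8 + (-3)**2 + 19*(-3)) = 113/202 + (-8 + 9 - 57) = 113/202 - 56 = -11199/202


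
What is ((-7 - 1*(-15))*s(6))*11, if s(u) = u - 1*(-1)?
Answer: 616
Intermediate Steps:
s(u) = 1 + u (s(u) = u + 1 = 1 + u)
((-7 - 1*(-15))*s(6))*11 = ((-7 - 1*(-15))*(1 + 6))*11 = ((-7 + 15)*7)*11 = (8*7)*11 = 56*11 = 616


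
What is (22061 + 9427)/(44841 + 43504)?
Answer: 31488/88345 ≈ 0.35642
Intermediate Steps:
(22061 + 9427)/(44841 + 43504) = 31488/88345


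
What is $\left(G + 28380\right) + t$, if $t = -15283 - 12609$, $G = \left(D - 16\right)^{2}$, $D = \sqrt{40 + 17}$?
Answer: $801 - 32 \sqrt{57} \approx 559.41$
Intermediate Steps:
$D = \sqrt{57} \approx 7.5498$
$G = \left(-16 + \sqrt{57}\right)^{2}$ ($G = \left(\sqrt{57} - 16\right)^{2} = \left(-16 + \sqrt{57}\right)^{2} \approx 71.405$)
$t = -27892$
$\left(G + 28380\right) + t = \left(\left(16 - \sqrt{57}\right)^{2} + 28380\right) - 27892 = \left(28380 + \left(16 - \sqrt{57}\right)^{2}\right) - 27892 = 488 + \left(16 - \sqrt{57}\right)^{2}$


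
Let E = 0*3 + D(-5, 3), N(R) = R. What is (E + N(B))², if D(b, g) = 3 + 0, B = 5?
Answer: 64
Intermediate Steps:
D(b, g) = 3
E = 3 (E = 0*3 + 3 = 0 + 3 = 3)
(E + N(B))² = (3 + 5)² = 8² = 64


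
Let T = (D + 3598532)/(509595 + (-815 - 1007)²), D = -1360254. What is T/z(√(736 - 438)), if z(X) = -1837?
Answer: -2238278/7034385523 ≈ -0.00031819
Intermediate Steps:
T = 2238278/3829279 (T = (-1360254 + 3598532)/(509595 + (-815 - 1007)²) = 2238278/(509595 + (-1822)²) = 2238278/(509595 + 3319684) = 2238278/3829279 ≈ 0.58452)
T/z(√(736 - 438)) = (2238278/3829279)/(-1837) = (2238278/3829279)*(-1/1837) = -2238278/7034385523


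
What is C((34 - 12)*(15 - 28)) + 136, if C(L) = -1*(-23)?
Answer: 159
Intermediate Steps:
C(L) = 23
C((34 - 12)*(15 - 28)) + 136 = 23 + 136 = 159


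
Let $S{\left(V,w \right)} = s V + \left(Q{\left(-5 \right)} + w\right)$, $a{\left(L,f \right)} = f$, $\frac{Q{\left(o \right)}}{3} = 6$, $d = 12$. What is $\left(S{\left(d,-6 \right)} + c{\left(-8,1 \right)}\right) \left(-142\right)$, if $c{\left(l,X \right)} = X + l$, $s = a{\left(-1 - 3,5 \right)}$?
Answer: $-9230$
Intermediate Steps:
$Q{\left(o \right)} = 18$ ($Q{\left(o \right)} = 3 \cdot 6 = 18$)
$s = 5$
$S{\left(V,w \right)} = 18 + w + 5 V$ ($S{\left(V,w \right)} = 5 V + \left(18 + w\right) = 18 + w + 5 V$)
$\left(S{\left(d,-6 \right)} + c{\left(-8,1 \right)}\right) \left(-142\right) = \left(\left(18 - 6 + 5 \cdot 12\right) + \left(1 - 8\right)\right) \left(-142\right) = \left(\left(18 - 6 + 60\right) - 7\right) \left(-142\right) = \left(72 - 7\right) \left(-142\right) = 65 \left(-142\right) = -9230$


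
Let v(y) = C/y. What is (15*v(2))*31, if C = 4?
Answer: 930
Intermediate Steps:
v(y) = 4/y
(15*v(2))*31 = (15*(4/2))*31 = (15*(4*(½)))*31 = (15*2)*31 = 30*31 = 930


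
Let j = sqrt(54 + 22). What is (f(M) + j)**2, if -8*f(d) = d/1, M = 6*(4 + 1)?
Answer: 1441/16 - 15*sqrt(19) ≈ 24.679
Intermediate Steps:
M = 30 (M = 6*5 = 30)
f(d) = -d/8 (f(d) = -d/(8*1) = -d/8)
j = 2*sqrt(19) (j = sqrt(76) = 2*sqrt(19) ≈ 8.7178)
(f(M) + j)**2 = (-1/8*30 + 2*sqrt(19))**2 = (-15/4 + 2*sqrt(19))**2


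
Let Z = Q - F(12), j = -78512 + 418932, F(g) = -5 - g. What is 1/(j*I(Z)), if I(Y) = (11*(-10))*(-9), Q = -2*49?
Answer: 1/337015800 ≈ 2.9672e-9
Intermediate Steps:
Q = -98
j = 340420
Z = -81 (Z = -98 - (-5 - 1*12) = -98 - (-5 - 12) = -98 - 1*(-17) = -98 + 17 = -81)
I(Y) = 990 (I(Y) = -110*(-9) = 990)
1/(j*I(Z)) = 1/(340420*990) = (1/340420)*(1/990) = 1/337015800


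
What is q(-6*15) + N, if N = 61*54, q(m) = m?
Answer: 3204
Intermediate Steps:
N = 3294
q(-6*15) + N = -6*15 + 3294 = -90 + 3294 = 3204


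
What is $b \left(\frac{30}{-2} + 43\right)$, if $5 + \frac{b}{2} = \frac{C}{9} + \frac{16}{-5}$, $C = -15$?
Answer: $- \frac{8288}{15} \approx -552.53$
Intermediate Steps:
$b = - \frac{296}{15}$ ($b = -10 + 2 \left(- \frac{15}{9} + \frac{16}{-5}\right) = -10 + 2 \left(\left(-15\right) \frac{1}{9} + 16 \left(- \frac{1}{5}\right)\right) = -10 + 2 \left(- \frac{5}{3} - \frac{16}{5}\right) = -10 + 2 \left(- \frac{73}{15}\right) = -10 - \frac{146}{15} = - \frac{296}{15} \approx -19.733$)
$b \left(\frac{30}{-2} + 43\right) = - \frac{296 \left(\frac{30}{-2} + 43\right)}{15} = - \frac{296 \left(30 \left(- \frac{1}{2}\right) + 43\right)}{15} = - \frac{296 \left(-15 + 43\right)}{15} = \left(- \frac{296}{15}\right) 28 = - \frac{8288}{15}$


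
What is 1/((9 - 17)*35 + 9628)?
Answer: 1/9348 ≈ 0.00010697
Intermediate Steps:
1/((9 - 17)*35 + 9628) = 1/(-8*35 + 9628) = 1/(-280 + 9628) = 1/9348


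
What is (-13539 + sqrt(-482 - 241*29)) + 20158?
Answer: 6619 + I*sqrt(7471) ≈ 6619.0 + 86.435*I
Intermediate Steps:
(-13539 + sqrt(-482 - 241*29)) + 20158 = (-13539 + sqrt(-482 - 6989)) + 20158 = (-13539 + sqrt(-7471)) + 20158 = (-13539 + I*sqrt(7471)) + 20158 = 6619 + I*sqrt(7471)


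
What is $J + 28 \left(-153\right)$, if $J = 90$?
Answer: $-4194$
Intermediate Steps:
$J + 28 \left(-153\right) = 90 + 28 \left(-153\right) = 90 - 4284 = -4194$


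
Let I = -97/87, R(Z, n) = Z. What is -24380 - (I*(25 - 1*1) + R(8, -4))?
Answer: -706476/29 ≈ -24361.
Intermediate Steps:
I = -97/87 (I = -97*1/87 = -97/87 ≈ -1.1149)
-24380 - (I*(25 - 1*1) + R(8, -4)) = -24380 - (-97*(25 - 1*1)/87 + 8) = -24380 - (-97*(25 - 1)/87 + 8) = -24380 - (-97/87*24 + 8) = -24380 - (-776/29 + 8) = -24380 - 1*(-544/29) = -24380 + 544/29 = -706476/29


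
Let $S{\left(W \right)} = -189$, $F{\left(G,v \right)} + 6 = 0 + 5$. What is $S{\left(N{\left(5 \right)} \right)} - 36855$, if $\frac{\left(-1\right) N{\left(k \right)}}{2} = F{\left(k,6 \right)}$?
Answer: $-37044$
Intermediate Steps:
$F{\left(G,v \right)} = -1$ ($F{\left(G,v \right)} = -6 + \left(0 + 5\right) = -6 + 5 = -1$)
$N{\left(k \right)} = 2$ ($N{\left(k \right)} = \left(-2\right) \left(-1\right) = 2$)
$S{\left(N{\left(5 \right)} \right)} - 36855 = -189 - 36855 = -37044$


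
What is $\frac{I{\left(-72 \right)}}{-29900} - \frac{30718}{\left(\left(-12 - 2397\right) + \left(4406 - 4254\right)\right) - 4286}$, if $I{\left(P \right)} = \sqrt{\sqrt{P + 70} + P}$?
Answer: $\frac{30718}{6543} - \frac{\sqrt{-72 + i \sqrt{2}}}{29900} \approx 4.6948 - 0.0002838 i$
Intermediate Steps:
$I{\left(P \right)} = \sqrt{P + \sqrt{70 + P}}$ ($I{\left(P \right)} = \sqrt{\sqrt{70 + P} + P} = \sqrt{P + \sqrt{70 + P}}$)
$\frac{I{\left(-72 \right)}}{-29900} - \frac{30718}{\left(\left(-12 - 2397\right) + \left(4406 - 4254\right)\right) - 4286} = \frac{\sqrt{-72 + \sqrt{70 - 72}}}{-29900} - \frac{30718}{\left(\left(-12 - 2397\right) + \left(4406 - 4254\right)\right) - 4286} = \sqrt{-72 + \sqrt{-2}} \left(- \frac{1}{29900}\right) - \frac{30718}{\left(\left(-12 - 2397\right) + \left(4406 - 4254\right)\right) - 4286} = \sqrt{-72 + i \sqrt{2}} \left(- \frac{1}{29900}\right) - \frac{30718}{\left(-2409 + 152\right) - 4286} = - \frac{\sqrt{-72 + i \sqrt{2}}}{29900} - \frac{30718}{-2257 - 4286} = - \frac{\sqrt{-72 + i \sqrt{2}}}{29900} - \frac{30718}{-6543} = - \frac{\sqrt{-72 + i \sqrt{2}}}{29900} - - \frac{30718}{6543} = - \frac{\sqrt{-72 + i \sqrt{2}}}{29900} + \frac{30718}{6543} = \frac{30718}{6543} - \frac{\sqrt{-72 + i \sqrt{2}}}{29900}$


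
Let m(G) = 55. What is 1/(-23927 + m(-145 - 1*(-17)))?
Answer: -1/23872 ≈ -4.1890e-5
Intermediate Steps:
1/(-23927 + m(-145 - 1*(-17))) = 1/(-23927 + 55) = 1/(-23872) = -1/23872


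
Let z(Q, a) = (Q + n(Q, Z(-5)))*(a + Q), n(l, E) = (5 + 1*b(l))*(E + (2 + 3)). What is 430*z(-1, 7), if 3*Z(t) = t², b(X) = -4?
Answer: 31820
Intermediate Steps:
Z(t) = t²/3
n(l, E) = 5 + E (n(l, E) = (5 + 1*(-4))*(E + (2 + 3)) = (5 - 4)*(E + 5) = 1*(5 + E) = 5 + E)
z(Q, a) = (40/3 + Q)*(Q + a) (z(Q, a) = (Q + (5 + (⅓)*(-5)²))*(a + Q) = (Q + (5 + (⅓)*25))*(Q + a) = (Q + (5 + 25/3))*(Q + a) = (Q + 40/3)*(Q + a) = (40/3 + Q)*(Q + a))
430*z(-1, 7) = 430*((-1)² + (40/3)*(-1) + (40/3)*7 - 1*7) = 430*(1 - 40/3 + 280/3 - 7) = 430*74 = 31820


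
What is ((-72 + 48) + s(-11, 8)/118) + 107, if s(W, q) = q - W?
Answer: 9813/118 ≈ 83.161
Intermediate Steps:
((-72 + 48) + s(-11, 8)/118) + 107 = ((-72 + 48) + (8 - 1*(-11))/118) + 107 = (-24 + (8 + 11)*(1/118)) + 107 = (-24 + 19*(1/118)) + 107 = (-24 + 19/118) + 107 = -2813/118 + 107 = 9813/118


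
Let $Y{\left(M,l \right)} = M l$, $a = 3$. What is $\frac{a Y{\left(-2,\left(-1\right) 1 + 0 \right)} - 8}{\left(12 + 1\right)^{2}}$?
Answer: $- \frac{2}{169} \approx -0.011834$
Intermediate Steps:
$\frac{a Y{\left(-2,\left(-1\right) 1 + 0 \right)} - 8}{\left(12 + 1\right)^{2}} = \frac{3 \left(- 2 \left(\left(-1\right) 1 + 0\right)\right) - 8}{\left(12 + 1\right)^{2}} = \frac{3 \left(- 2 \left(-1 + 0\right)\right) - 8}{13^{2}} = \frac{3 \left(\left(-2\right) \left(-1\right)\right) - 8}{169} = \left(3 \cdot 2 - 8\right) \frac{1}{169} = \left(6 - 8\right) \frac{1}{169} = \left(-2\right) \frac{1}{169} = - \frac{2}{169}$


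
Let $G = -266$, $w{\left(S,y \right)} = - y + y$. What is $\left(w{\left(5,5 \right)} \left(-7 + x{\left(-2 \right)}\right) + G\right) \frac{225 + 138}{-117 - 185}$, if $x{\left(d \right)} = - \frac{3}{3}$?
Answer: $\frac{48279}{151} \approx 319.73$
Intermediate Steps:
$x{\left(d \right)} = -1$ ($x{\left(d \right)} = \left(-3\right) \frac{1}{3} = -1$)
$w{\left(S,y \right)} = 0$
$\left(w{\left(5,5 \right)} \left(-7 + x{\left(-2 \right)}\right) + G\right) \frac{225 + 138}{-117 - 185} = \left(0 \left(-7 - 1\right) - 266\right) \frac{225 + 138}{-117 - 185} = \left(0 \left(-8\right) - 266\right) \frac{363}{-302} = \left(0 - 266\right) 363 \left(- \frac{1}{302}\right) = \left(-266\right) \left(- \frac{363}{302}\right) = \frac{48279}{151}$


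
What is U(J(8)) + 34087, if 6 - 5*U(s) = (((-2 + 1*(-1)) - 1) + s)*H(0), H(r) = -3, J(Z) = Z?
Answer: 170453/5 ≈ 34091.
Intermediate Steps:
U(s) = -6/5 + 3*s/5 (U(s) = 6/5 - (((-2 + 1*(-1)) - 1) + s)*(-3)/5 = 6/5 - (((-2 - 1) - 1) + s)*(-3)/5 = 6/5 - ((-3 - 1) + s)*(-3)/5 = 6/5 - (-4 + s)*(-3)/5 = 6/5 - (12 - 3*s)/5 = 6/5 + (-12/5 + 3*s/5) = -6/5 + 3*s/5)
U(J(8)) + 34087 = (-6/5 + (⅗)*8) + 34087 = (-6/5 + 24/5) + 34087 = 18/5 + 34087 = 170453/5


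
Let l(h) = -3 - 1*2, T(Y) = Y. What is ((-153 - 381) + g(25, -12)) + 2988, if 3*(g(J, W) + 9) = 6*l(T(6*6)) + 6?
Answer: 2437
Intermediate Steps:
l(h) = -5 (l(h) = -3 - 2 = -5)
g(J, W) = -17 (g(J, W) = -9 + (6*(-5) + 6)/3 = -9 + (-30 + 6)/3 = -9 + (1/3)*(-24) = -9 - 8 = -17)
((-153 - 381) + g(25, -12)) + 2988 = ((-153 - 381) - 17) + 2988 = (-534 - 17) + 2988 = -551 + 2988 = 2437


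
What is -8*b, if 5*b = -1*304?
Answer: 2432/5 ≈ 486.40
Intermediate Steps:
b = -304/5 (b = (-1*304)/5 = (⅕)*(-304) = -304/5 ≈ -60.800)
-8*b = -8*(-304/5) = 2432/5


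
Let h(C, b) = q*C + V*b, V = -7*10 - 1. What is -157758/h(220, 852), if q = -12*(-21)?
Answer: 26293/842 ≈ 31.227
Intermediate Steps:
q = 252
V = -71 (V = -70 - 1 = -71)
h(C, b) = -71*b + 252*C (h(C, b) = 252*C - 71*b = -71*b + 252*C)
-157758/h(220, 852) = -157758/(-71*852 + 252*220) = -157758/(-60492 + 55440) = -157758/(-5052) = -157758*(-1/5052) = 26293/842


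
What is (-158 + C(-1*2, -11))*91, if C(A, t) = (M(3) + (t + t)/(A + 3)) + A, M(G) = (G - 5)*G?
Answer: -17108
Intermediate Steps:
M(G) = G*(-5 + G) (M(G) = (-5 + G)*G = G*(-5 + G))
C(A, t) = -6 + A + 2*t/(3 + A) (C(A, t) = (3*(-5 + 3) + (t + t)/(A + 3)) + A = (3*(-2) + (2*t)/(3 + A)) + A = (-6 + 2*t/(3 + A)) + A = -6 + A + 2*t/(3 + A))
(-158 + C(-1*2, -11))*91 = (-158 + (-18 + (-1*2)**2 - (-3)*2 + 2*(-11))/(3 - 1*2))*91 = (-158 + (-18 + (-2)**2 - 3*(-2) - 22)/(3 - 2))*91 = (-158 + (-18 + 4 + 6 - 22)/1)*91 = (-158 + 1*(-30))*91 = (-158 - 30)*91 = -188*91 = -17108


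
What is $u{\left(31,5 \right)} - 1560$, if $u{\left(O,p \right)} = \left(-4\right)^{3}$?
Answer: $-1624$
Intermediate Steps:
$u{\left(O,p \right)} = -64$
$u{\left(31,5 \right)} - 1560 = -64 - 1560 = -1624$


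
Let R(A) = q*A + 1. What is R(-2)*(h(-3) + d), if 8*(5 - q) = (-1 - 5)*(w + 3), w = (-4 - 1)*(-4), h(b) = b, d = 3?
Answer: 0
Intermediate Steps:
w = 20 (w = -5*(-4) = 20)
q = 89/4 (q = 5 - (-1 - 5)*(20 + 3)/8 = 5 - (-3)*23/4 = 5 - ⅛*(-138) = 5 + 69/4 = 89/4 ≈ 22.250)
R(A) = 1 + 89*A/4 (R(A) = 89*A/4 + 1 = 1 + 89*A/4)
R(-2)*(h(-3) + d) = (1 + (89/4)*(-2))*(-3 + 3) = (1 - 89/2)*0 = -87/2*0 = 0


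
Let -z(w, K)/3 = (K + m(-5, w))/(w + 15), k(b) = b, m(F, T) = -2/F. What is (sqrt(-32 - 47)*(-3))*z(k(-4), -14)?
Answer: -612*I*sqrt(79)/55 ≈ -98.901*I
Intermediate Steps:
z(w, K) = -3*(2/5 + K)/(15 + w) (z(w, K) = -3*(K - 2/(-5))/(w + 15) = -3*(K - 2*(-1/5))/(15 + w) = -3*(K + 2/5)/(15 + w) = -3*(2/5 + K)/(15 + w))
(sqrt(-32 - 47)*(-3))*z(k(-4), -14) = (sqrt(-32 - 47)*(-3))*(3*(-2 - 5*(-14))/(5*(15 - 4))) = (sqrt(-79)*(-3))*((3/5)*(-2 + 70)/11) = ((I*sqrt(79))*(-3))*((3/5)*(1/11)*68) = -3*I*sqrt(79)*(204/55) = -612*I*sqrt(79)/55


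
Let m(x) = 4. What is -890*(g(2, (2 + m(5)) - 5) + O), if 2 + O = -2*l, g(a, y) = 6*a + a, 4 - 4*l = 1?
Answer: -9345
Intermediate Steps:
l = ¾ (l = 1 - ¼*1 = 1 - ¼ = ¾ ≈ 0.75000)
g(a, y) = 7*a
O = -7/2 (O = -2 - 2*¾ = -2 - 3/2 = -7/2 ≈ -3.5000)
-890*(g(2, (2 + m(5)) - 5) + O) = -890*(7*2 - 7/2) = -890*(14 - 7/2) = -890*21/2 = -9345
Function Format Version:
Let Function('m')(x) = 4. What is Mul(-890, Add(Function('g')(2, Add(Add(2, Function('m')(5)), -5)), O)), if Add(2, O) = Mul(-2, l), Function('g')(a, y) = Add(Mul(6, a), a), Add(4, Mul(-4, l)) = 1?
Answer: -9345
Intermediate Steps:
l = Rational(3, 4) (l = Add(1, Mul(Rational(-1, 4), 1)) = Add(1, Rational(-1, 4)) = Rational(3, 4) ≈ 0.75000)
Function('g')(a, y) = Mul(7, a)
O = Rational(-7, 2) (O = Add(-2, Mul(-2, Rational(3, 4))) = Add(-2, Rational(-3, 2)) = Rational(-7, 2) ≈ -3.5000)
Mul(-890, Add(Function('g')(2, Add(Add(2, Function('m')(5)), -5)), O)) = Mul(-890, Add(Mul(7, 2), Rational(-7, 2))) = Mul(-890, Add(14, Rational(-7, 2))) = Mul(-890, Rational(21, 2)) = -9345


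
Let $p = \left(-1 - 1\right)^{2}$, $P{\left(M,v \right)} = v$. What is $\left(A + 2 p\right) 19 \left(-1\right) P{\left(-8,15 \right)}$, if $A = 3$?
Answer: $-3135$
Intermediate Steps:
$p = 4$ ($p = \left(-2\right)^{2} = 4$)
$\left(A + 2 p\right) 19 \left(-1\right) P{\left(-8,15 \right)} = \left(3 + 2 \cdot 4\right) 19 \left(-1\right) 15 = \left(3 + 8\right) \left(-19\right) 15 = 11 \left(-19\right) 15 = \left(-209\right) 15 = -3135$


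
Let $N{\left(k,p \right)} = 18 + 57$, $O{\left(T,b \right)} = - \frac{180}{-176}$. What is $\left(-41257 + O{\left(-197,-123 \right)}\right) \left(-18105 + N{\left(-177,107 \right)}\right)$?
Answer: $\frac{16364595945}{22} \approx 7.4384 \cdot 10^{8}$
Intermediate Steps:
$O{\left(T,b \right)} = \frac{45}{44}$ ($O{\left(T,b \right)} = \left(-180\right) \left(- \frac{1}{176}\right) = \frac{45}{44}$)
$N{\left(k,p \right)} = 75$
$\left(-41257 + O{\left(-197,-123 \right)}\right) \left(-18105 + N{\left(-177,107 \right)}\right) = \left(-41257 + \frac{45}{44}\right) \left(-18105 + 75\right) = \left(- \frac{1815263}{44}\right) \left(-18030\right) = \frac{16364595945}{22}$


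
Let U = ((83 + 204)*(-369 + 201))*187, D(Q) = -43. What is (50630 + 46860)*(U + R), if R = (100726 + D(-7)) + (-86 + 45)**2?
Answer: -869028589720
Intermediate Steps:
U = -9016392 (U = (287*(-168))*187 = -48216*187 = -9016392)
R = 102364 (R = (100726 - 43) + (-86 + 45)**2 = 100683 + (-41)**2 = 100683 + 1681 = 102364)
(50630 + 46860)*(U + R) = (50630 + 46860)*(-9016392 + 102364) = 97490*(-8914028) = -869028589720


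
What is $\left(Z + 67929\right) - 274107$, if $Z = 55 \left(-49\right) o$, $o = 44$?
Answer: $-324758$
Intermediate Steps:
$Z = -118580$ ($Z = 55 \left(-49\right) 44 = \left(-2695\right) 44 = -118580$)
$\left(Z + 67929\right) - 274107 = \left(-118580 + 67929\right) - 274107 = -50651 - 274107 = -324758$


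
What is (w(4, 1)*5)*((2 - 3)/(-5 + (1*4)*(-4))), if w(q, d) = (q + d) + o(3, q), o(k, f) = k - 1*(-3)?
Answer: 55/21 ≈ 2.6190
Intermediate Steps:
o(k, f) = 3 + k (o(k, f) = k + 3 = 3 + k)
w(q, d) = 6 + d + q (w(q, d) = (q + d) + (3 + 3) = (d + q) + 6 = 6 + d + q)
(w(4, 1)*5)*((2 - 3)/(-5 + (1*4)*(-4))) = ((6 + 1 + 4)*5)*((2 - 3)/(-5 + (1*4)*(-4))) = (11*5)*(-1/(-5 + 4*(-4))) = 55*(-1/(-5 - 16)) = 55*(-1/(-21)) = 55*(-1*(-1/21)) = 55*(1/21) = 55/21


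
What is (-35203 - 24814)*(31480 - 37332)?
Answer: 351219484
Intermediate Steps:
(-35203 - 24814)*(31480 - 37332) = -60017*(-5852) = 351219484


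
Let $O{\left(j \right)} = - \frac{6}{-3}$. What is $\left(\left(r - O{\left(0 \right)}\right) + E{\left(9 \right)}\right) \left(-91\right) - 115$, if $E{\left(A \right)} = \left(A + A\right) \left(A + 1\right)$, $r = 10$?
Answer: $-17223$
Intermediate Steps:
$O{\left(j \right)} = 2$ ($O{\left(j \right)} = \left(-6\right) \left(- \frac{1}{3}\right) = 2$)
$E{\left(A \right)} = 2 A \left(1 + A\right)$
$\left(\left(r - O{\left(0 \right)}\right) + E{\left(9 \right)}\right) \left(-91\right) - 115 = \left(\left(10 - 2\right) + 2 \cdot 9 \left(1 + 9\right)\right) \left(-91\right) - 115 = \left(\left(10 - 2\right) + 2 \cdot 9 \cdot 10\right) \left(-91\right) - 115 = \left(8 + 180\right) \left(-91\right) - 115 = 188 \left(-91\right) - 115 = -17108 - 115 = -17223$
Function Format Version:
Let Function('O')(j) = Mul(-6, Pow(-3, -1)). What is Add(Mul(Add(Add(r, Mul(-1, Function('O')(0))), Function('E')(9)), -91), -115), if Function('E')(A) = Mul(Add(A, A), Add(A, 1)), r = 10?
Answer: -17223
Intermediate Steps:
Function('O')(j) = 2 (Function('O')(j) = Mul(-6, Rational(-1, 3)) = 2)
Function('E')(A) = Mul(2, A, Add(1, A)) (Function('E')(A) = Mul(Mul(2, A), Add(1, A)) = Mul(2, A, Add(1, A)))
Add(Mul(Add(Add(r, Mul(-1, Function('O')(0))), Function('E')(9)), -91), -115) = Add(Mul(Add(Add(10, Mul(-1, 2)), Mul(2, 9, Add(1, 9))), -91), -115) = Add(Mul(Add(Add(10, -2), Mul(2, 9, 10)), -91), -115) = Add(Mul(Add(8, 180), -91), -115) = Add(Mul(188, -91), -115) = Add(-17108, -115) = -17223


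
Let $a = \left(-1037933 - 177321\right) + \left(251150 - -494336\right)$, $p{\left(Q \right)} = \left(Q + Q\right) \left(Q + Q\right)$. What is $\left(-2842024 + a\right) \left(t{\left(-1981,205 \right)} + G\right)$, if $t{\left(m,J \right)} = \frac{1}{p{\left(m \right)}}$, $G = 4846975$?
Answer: $- \frac{62994521801045169148}{3924361} \approx -1.6052 \cdot 10^{13}$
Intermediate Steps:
$p{\left(Q \right)} = 4 Q^{2}$ ($p{\left(Q \right)} = 2 Q 2 Q = 4 Q^{2}$)
$a = -469768$ ($a = -1215254 + \left(251150 + 494336\right) = -1215254 + 745486 = -469768$)
$t{\left(m,J \right)} = \frac{1}{4 m^{2}}$
$\left(-2842024 + a\right) \left(t{\left(-1981,205 \right)} + G\right) = \left(-2842024 - 469768\right) \left(\frac{1}{4 \cdot 3924361} + 4846975\right) = - 3311792 \left(\frac{1}{4} \cdot \frac{1}{3924361} + 4846975\right) = - 3311792 \left(\frac{1}{15697444} + 4846975\right) = \left(-3311792\right) \frac{76085118631901}{15697444} = - \frac{62994521801045169148}{3924361}$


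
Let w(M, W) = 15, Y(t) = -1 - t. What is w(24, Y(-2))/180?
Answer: 1/12 ≈ 0.083333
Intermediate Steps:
w(24, Y(-2))/180 = 15/180 = 15*(1/180) = 1/12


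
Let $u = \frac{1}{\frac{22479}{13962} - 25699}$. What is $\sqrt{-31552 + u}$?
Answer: $\frac{i \sqrt{451292049627492865830}}{119595653} \approx 177.63 i$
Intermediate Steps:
$u = - \frac{4654}{119595653}$ ($u = \frac{1}{22479 \cdot \frac{1}{13962} - 25699} = \frac{1}{\frac{7493}{4654} - 25699} = \frac{1}{- \frac{119595653}{4654}} = - \frac{4654}{119595653} \approx -3.8914 \cdot 10^{-5}$)
$\sqrt{-31552 + u} = \sqrt{-31552 - \frac{4654}{119595653}} = \sqrt{- \frac{3773482048110}{119595653}} = \frac{i \sqrt{451292049627492865830}}{119595653}$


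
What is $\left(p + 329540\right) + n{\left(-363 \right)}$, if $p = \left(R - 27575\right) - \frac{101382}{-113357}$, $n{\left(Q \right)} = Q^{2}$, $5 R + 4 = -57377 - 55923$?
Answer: $\frac{232990630572}{566785} \approx 4.1107 \cdot 10^{5}$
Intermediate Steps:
$R = - \frac{113304}{5}$ ($R = - \frac{4}{5} + \frac{-57377 - 55923}{5} = - \frac{4}{5} + \frac{1}{5} \left(-113300\right) = - \frac{4}{5} - 22660 = - \frac{113304}{5} \approx -22661.0$)
$p = - \frac{28472390993}{566785}$ ($p = \left(- \frac{113304}{5} - 27575\right) - \frac{101382}{-113357} = - \frac{251179}{5} - - \frac{101382}{113357} = - \frac{251179}{5} + \frac{101382}{113357} = - \frac{28472390993}{566785} \approx -50235.0$)
$\left(p + 329540\right) + n{\left(-363 \right)} = \left(- \frac{28472390993}{566785} + 329540\right) + \left(-363\right)^{2} = \frac{158305937907}{566785} + 131769 = \frac{232990630572}{566785}$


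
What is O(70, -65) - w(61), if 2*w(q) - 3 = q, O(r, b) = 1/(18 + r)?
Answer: -2815/88 ≈ -31.989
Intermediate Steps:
w(q) = 3/2 + q/2
O(70, -65) - w(61) = 1/(18 + 70) - (3/2 + (1/2)*61) = 1/88 - (3/2 + 61/2) = 1/88 - 1*32 = 1/88 - 32 = -2815/88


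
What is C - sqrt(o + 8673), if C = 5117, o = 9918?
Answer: 5117 - sqrt(18591) ≈ 4980.6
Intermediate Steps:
C - sqrt(o + 8673) = 5117 - sqrt(9918 + 8673) = 5117 - sqrt(18591)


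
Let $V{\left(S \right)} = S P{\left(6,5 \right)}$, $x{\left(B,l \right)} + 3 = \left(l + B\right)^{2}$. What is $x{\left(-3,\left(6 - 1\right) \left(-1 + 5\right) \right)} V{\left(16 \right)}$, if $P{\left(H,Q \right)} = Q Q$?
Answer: $114400$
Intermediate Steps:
$P{\left(H,Q \right)} = Q^{2}$
$x{\left(B,l \right)} = -3 + \left(B + l\right)^{2}$ ($x{\left(B,l \right)} = -3 + \left(l + B\right)^{2} = -3 + \left(B + l\right)^{2}$)
$V{\left(S \right)} = 25 S$ ($V{\left(S \right)} = S 5^{2} = S 25 = 25 S$)
$x{\left(-3,\left(6 - 1\right) \left(-1 + 5\right) \right)} V{\left(16 \right)} = \left(-3 + \left(-3 + \left(6 - 1\right) \left(-1 + 5\right)\right)^{2}\right) 25 \cdot 16 = \left(-3 + \left(-3 + 5 \cdot 4\right)^{2}\right) 400 = \left(-3 + \left(-3 + 20\right)^{2}\right) 400 = \left(-3 + 17^{2}\right) 400 = \left(-3 + 289\right) 400 = 286 \cdot 400 = 114400$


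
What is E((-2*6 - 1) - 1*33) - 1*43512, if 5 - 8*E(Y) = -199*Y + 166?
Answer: -357411/8 ≈ -44676.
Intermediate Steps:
E(Y) = -161/8 + 199*Y/8 (E(Y) = 5/8 - (-199*Y + 166)/8 = 5/8 - (166 - 199*Y)/8 = 5/8 + (-83/4 + 199*Y/8) = -161/8 + 199*Y/8)
E((-2*6 - 1) - 1*33) - 1*43512 = (-161/8 + 199*((-2*6 - 1) - 1*33)/8) - 1*43512 = (-161/8 + 199*((-12 - 1) - 33)/8) - 43512 = (-161/8 + 199*(-13 - 33)/8) - 43512 = (-161/8 + (199/8)*(-46)) - 43512 = (-161/8 - 4577/4) - 43512 = -9315/8 - 43512 = -357411/8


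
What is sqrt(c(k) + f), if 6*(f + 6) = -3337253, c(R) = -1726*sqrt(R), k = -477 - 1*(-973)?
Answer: sqrt(-20023734 - 248544*sqrt(31))/6 ≈ 771.14*I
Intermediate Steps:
k = 496 (k = -477 + 973 = 496)
f = -3337289/6 (f = -6 + (1/6)*(-3337253) = -6 - 3337253/6 = -3337289/6 ≈ -5.5622e+5)
sqrt(c(k) + f) = sqrt(-6904*sqrt(31) - 3337289/6) = sqrt(-3337289/6 - 6904*sqrt(31))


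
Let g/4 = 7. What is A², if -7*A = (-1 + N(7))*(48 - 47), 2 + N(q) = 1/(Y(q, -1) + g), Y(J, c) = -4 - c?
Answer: 5476/30625 ≈ 0.17881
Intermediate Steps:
g = 28 (g = 4*7 = 28)
N(q) = -49/25 (N(q) = -2 + 1/((-4 - 1*(-1)) + 28) = -2 + 1/((-4 + 1) + 28) = -2 + 1/(-3 + 28) = -2 + 1/25 = -49/25)
A = 74/175 (A = -(-1 - 49/25)*(48 - 47)/7 = -(-74)/175 = -⅐*(-74/25) = 74/175 ≈ 0.42286)
A² = (74/175)² = 5476/30625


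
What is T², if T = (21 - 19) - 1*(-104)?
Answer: 11236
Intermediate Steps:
T = 106 (T = 2 + 104 = 106)
T² = 106² = 11236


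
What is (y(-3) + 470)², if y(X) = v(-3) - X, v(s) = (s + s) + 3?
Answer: 220900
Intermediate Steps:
v(s) = 3 + 2*s (v(s) = 2*s + 3 = 3 + 2*s)
y(X) = -3 - X (y(X) = (3 + 2*(-3)) - X = (3 - 6) - X = -3 - X)
(y(-3) + 470)² = ((-3 - 1*(-3)) + 470)² = ((-3 + 3) + 470)² = (0 + 470)² = 470² = 220900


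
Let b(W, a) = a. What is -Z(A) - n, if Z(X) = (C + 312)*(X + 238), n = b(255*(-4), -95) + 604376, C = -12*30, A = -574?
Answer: -620409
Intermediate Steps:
C = -360
n = 604281 (n = -95 + 604376 = 604281)
Z(X) = -11424 - 48*X (Z(X) = (-360 + 312)*(X + 238) = -48*(238 + X) = -11424 - 48*X)
-Z(A) - n = -(-11424 - 48*(-574)) - 1*604281 = -(-11424 + 27552) - 604281 = -1*16128 - 604281 = -16128 - 604281 = -620409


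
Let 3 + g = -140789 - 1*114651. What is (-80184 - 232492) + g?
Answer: -568119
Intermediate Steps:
g = -255443 (g = -3 + (-140789 - 1*114651) = -3 + (-140789 - 114651) = -3 - 255440 = -255443)
(-80184 - 232492) + g = (-80184 - 232492) - 255443 = -312676 - 255443 = -568119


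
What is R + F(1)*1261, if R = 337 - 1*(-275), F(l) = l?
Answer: 1873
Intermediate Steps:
R = 612 (R = 337 + 275 = 612)
R + F(1)*1261 = 612 + 1*1261 = 612 + 1261 = 1873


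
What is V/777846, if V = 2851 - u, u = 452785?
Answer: -74989/129641 ≈ -0.57844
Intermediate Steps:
V = -449934 (V = 2851 - 1*452785 = 2851 - 452785 = -449934)
V/777846 = -449934/777846 = -449934*1/777846 = -74989/129641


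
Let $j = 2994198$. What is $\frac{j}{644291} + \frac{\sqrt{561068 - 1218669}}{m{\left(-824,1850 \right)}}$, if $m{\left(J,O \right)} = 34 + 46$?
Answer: $\frac{2994198}{644291} + \frac{i \sqrt{657601}}{80} \approx 4.6473 + 10.137 i$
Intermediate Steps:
$m{\left(J,O \right)} = 80$
$\frac{j}{644291} + \frac{\sqrt{561068 - 1218669}}{m{\left(-824,1850 \right)}} = \frac{2994198}{644291} + \frac{\sqrt{561068 - 1218669}}{80} = 2994198 \cdot \frac{1}{644291} + \sqrt{-657601} \cdot \frac{1}{80} = \frac{2994198}{644291} + i \sqrt{657601} \cdot \frac{1}{80} = \frac{2994198}{644291} + \frac{i \sqrt{657601}}{80}$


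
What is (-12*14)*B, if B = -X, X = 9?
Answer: 1512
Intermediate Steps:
B = -9 (B = -1*9 = -9)
(-12*14)*B = -12*14*(-9) = -168*(-9) = 1512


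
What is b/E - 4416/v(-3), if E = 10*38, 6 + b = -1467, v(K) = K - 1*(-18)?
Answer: -22669/76 ≈ -298.28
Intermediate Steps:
v(K) = 18 + K (v(K) = K + 18 = 18 + K)
b = -1473 (b = -6 - 1467 = -1473)
E = 380
b/E - 4416/v(-3) = -1473/380 - 4416/(18 - 3) = -1473*1/380 - 4416/15 = -1473/380 - 4416*1/15 = -1473/380 - 1472/5 = -22669/76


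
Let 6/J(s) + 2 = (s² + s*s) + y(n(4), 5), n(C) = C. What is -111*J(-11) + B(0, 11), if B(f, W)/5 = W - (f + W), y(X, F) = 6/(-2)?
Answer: -222/79 ≈ -2.8101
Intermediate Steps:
y(X, F) = -3 (y(X, F) = 6*(-½) = -3)
B(f, W) = -5*f (B(f, W) = 5*(W - (f + W)) = 5*(W - (W + f)) = 5*(W + (-W - f)) = 5*(-f) = -5*f)
J(s) = 6/(-5 + 2*s²) (J(s) = 6/(-2 + ((s² + s*s) - 3)) = 6/(-2 + ((s² + s²) - 3)) = 6/(-2 + (2*s² - 3)) = 6/(-2 + (-3 + 2*s²)) = 6/(-5 + 2*s²))
-111*J(-11) + B(0, 11) = -666/(-5 + 2*(-11)²) - 5*0 = -666/(-5 + 2*121) + 0 = -666/(-5 + 242) + 0 = -666/237 + 0 = -111*2/79 + 0 = -222/79 + 0 = -222/79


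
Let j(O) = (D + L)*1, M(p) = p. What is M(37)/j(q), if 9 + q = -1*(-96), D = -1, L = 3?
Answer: 37/2 ≈ 18.500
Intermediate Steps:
q = 87 (q = -9 - 1*(-96) = -9 + 96 = 87)
j(O) = 2 (j(O) = (-1 + 3)*1 = 2*1 = 2)
M(37)/j(q) = 37/2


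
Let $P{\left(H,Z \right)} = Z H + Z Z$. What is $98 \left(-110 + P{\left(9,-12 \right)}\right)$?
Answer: $-7252$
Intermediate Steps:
$P{\left(H,Z \right)} = Z^{2} + H Z$ ($P{\left(H,Z \right)} = H Z + Z^{2} = Z^{2} + H Z$)
$98 \left(-110 + P{\left(9,-12 \right)}\right) = 98 \left(-110 - 12 \left(9 - 12\right)\right) = 98 \left(-110 - -36\right) = 98 \left(-110 + 36\right) = 98 \left(-74\right) = -7252$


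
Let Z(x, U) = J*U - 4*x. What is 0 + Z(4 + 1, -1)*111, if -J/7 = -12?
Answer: -11544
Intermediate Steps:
J = 84 (J = -7*(-12) = 84)
Z(x, U) = -4*x + 84*U (Z(x, U) = 84*U - 4*x = -4*x + 84*U)
0 + Z(4 + 1, -1)*111 = 0 + (-4*(4 + 1) + 84*(-1))*111 = 0 + (-4*5 - 84)*111 = 0 + (-20 - 84)*111 = 0 - 104*111 = 0 - 11544 = -11544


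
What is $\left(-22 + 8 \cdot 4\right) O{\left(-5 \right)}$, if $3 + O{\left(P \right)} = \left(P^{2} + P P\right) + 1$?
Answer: $480$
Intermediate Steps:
$O{\left(P \right)} = -2 + 2 P^{2}$ ($O{\left(P \right)} = -3 + \left(\left(P^{2} + P P\right) + 1\right) = -3 + \left(\left(P^{2} + P^{2}\right) + 1\right) = -3 + \left(2 P^{2} + 1\right) = -3 + \left(1 + 2 P^{2}\right) = -2 + 2 P^{2}$)
$\left(-22 + 8 \cdot 4\right) O{\left(-5 \right)} = \left(-22 + 8 \cdot 4\right) \left(-2 + 2 \left(-5\right)^{2}\right) = \left(-22 + 32\right) \left(-2 + 2 \cdot 25\right) = 10 \left(-2 + 50\right) = 10 \cdot 48 = 480$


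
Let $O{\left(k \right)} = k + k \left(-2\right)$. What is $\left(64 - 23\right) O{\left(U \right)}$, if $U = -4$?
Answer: $164$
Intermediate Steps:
$O{\left(k \right)} = - k$ ($O{\left(k \right)} = k - 2 k = - k$)
$\left(64 - 23\right) O{\left(U \right)} = \left(64 - 23\right) \left(\left(-1\right) \left(-4\right)\right) = 41 \cdot 4 = 164$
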